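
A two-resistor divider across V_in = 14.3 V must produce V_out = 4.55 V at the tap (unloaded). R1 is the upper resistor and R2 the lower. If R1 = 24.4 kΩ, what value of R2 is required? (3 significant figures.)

R2 ≈ 11.4 kΩ

The divider ratio is R2/(R1+R2) = 4.55/14.3 = 0.3182.
R2 = R1 · 0.3182/(1 − 0.3182) = 11.39 kΩ.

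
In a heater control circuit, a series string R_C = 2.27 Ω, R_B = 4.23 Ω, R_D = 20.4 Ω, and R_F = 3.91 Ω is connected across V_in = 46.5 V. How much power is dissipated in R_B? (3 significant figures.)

ΣR = 30.81 Ω → I = 46.5/30.81 = 1.509 A.
P = I²R = 2.278 × 4.23 = 9.635 W.

P ≈ 9.64 W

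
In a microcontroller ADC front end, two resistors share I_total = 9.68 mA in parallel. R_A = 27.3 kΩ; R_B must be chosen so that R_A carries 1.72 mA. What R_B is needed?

R_B ≈ 5.90 kΩ

In a two-way split, I_A/I_total = R_B/(R_A + R_B).
With f = 0.1777, R_B = R_A · f/(1−f) = 27.3 × 0.2161 = 5.899 kΩ.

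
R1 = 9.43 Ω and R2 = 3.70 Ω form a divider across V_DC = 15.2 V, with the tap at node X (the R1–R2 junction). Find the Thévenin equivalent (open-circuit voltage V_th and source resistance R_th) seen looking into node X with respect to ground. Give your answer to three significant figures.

V_th is the unloaded tap voltage: V_DC · R2/(R1+R2) = 15.2 × 0.2818 = 4.283 V.
Zeroing V_DC shorts the top of R1 to ground, so R_th = R1 ‖ R2 = 2.657 Ω.

V_th ≈ 4.28 V, R_th ≈ 2.66 Ω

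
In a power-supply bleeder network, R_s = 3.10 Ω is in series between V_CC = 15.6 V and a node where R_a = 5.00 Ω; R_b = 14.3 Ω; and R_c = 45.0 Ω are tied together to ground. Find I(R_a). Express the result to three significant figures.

I ≈ 1.64 A

Combine the parallel branches: R_p = (1/5.00 + 1/14.3 + 1/45.0)⁻¹ = 3.423 Ω.
Node voltage V_A = V_CC · R_p/(R_s + R_p) = 15.6 × 0.5247 = 8.186 V.
I(R_a) = V_A / R_a = 8.186/5.00 = 1.637 A.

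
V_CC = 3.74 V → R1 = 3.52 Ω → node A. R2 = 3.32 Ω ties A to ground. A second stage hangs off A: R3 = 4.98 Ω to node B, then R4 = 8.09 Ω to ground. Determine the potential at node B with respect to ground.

The second stage (R3 + R4 = 13.07 Ω) loads node A in parallel with R2.
R2 ‖ (R3+R4) = 2.647 Ω.
First divider: V_A = V_CC · 2.647/(3.52 + 2.647) = 1.605 V.
Then the unloaded second divider: V_B = V_A × R4/(R3+R4) = 1.605 × 0.6190 = 0.9937 V.

V_B ≈ 0.994 V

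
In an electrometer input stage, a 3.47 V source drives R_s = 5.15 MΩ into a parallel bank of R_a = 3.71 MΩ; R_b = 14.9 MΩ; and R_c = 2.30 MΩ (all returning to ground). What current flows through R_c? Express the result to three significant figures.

Equivalent of the parallel group: R_p = 1.296 MΩ.
Node voltage V_A = V_s · R_p/(R_s + R_p) = 3.47 × 0.2011 = 0.6978 V.
I(R_c) = V_A / R_c = 0.6978/2.30 = 0.3034 µA.

I ≈ 0.303 µA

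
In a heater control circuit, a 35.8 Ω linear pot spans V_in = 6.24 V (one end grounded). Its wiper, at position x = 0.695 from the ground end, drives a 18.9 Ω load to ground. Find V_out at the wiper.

The pot divides into 10.92 Ω above the wiper and 24.88 Ω below.
Lower segment in parallel with the load: 24.88 ‖ 18.9 = 10.74 Ω.
V_out = 6.24 × 10.74/(10.92 + 10.74) = 3.094 V.

V_out ≈ 3.09 V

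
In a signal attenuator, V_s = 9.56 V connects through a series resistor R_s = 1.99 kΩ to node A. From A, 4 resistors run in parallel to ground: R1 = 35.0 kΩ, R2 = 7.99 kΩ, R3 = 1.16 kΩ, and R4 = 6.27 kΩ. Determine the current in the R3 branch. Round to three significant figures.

I ≈ 2.47 mA

Parallel bank: R_p = 1/(1/35.0 + 1/7.99 + 1/1.16 + 1/6.27) = 0.8509 kΩ.
V_A = 9.56 × 0.8509/2.841 = 2.863 V.
Branch current I = V_A/R3 = 2.863/1.16 = 2.468 mA.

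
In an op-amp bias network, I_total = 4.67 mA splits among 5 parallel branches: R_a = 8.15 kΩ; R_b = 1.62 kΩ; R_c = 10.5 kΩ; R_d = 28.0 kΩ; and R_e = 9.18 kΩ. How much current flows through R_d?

I ≈ 0.170 mA

ΣG = 1/8.15 + 1/1.62 + 1/10.5 + 1/28.0 + 1/9.18 = 0.9799.
By the current-divider rule, I = I_total · G_k/ΣG = 4.67 × 0.03645 = 0.1702 mA.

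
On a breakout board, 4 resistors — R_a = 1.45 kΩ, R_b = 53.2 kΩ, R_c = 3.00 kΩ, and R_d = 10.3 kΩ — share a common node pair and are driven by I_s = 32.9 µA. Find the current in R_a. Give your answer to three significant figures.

Total conductance ΣG = 1/1.45 + 1/53.2 + 1/3.00 + 1/10.3 = 1.139 (units of 1/kΩ).
R_a takes the fraction G_k/ΣG = 0.6897/1.139 = 0.6056, so I = 32.9 × 0.6056 = 19.92 µA.

I ≈ 19.9 µA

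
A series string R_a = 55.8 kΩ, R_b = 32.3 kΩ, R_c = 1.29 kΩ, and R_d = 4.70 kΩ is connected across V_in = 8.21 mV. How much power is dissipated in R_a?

ΣR = 94.09 kΩ → I = 8.21/94.09 = 0.08726 µA.
P(R_a) = I²·R_a = (0.08726)² × 55.8 = 0.4248 nW.

P ≈ 0.425 nW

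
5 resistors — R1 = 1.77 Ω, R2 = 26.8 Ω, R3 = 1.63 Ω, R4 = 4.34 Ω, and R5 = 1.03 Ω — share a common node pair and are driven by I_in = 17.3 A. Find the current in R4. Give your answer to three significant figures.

Conductances: ΣG = 1/1.77 + 1/26.8 + 1/1.63 + 1/4.34 + 1/1.03 = 2.417 (1/Ω).
R4 takes the fraction G_k/ΣG = 0.2304/2.417 = 0.09533, so I = 17.3 × 0.09533 = 1.649 A.

I ≈ 1.65 A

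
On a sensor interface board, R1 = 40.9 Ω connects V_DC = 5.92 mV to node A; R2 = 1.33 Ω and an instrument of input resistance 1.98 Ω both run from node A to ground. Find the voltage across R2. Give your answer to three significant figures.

V_out ≈ 0.113 mV

The load sits in parallel with R2, giving an effective lower resistance R2' = R2·R_L/(R2+R_L) = 0.7956 Ω.
Now apply the divider: V_out = 5.92 × 0.01908 = 0.1130 mV.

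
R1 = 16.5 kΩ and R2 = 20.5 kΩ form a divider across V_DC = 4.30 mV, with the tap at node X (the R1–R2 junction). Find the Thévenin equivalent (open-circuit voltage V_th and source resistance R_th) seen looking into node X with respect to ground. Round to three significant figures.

Open-circuit (no load on X): V_th = V_DC · R2/(R1 + R2) = 4.30 × 20.5/(16.50 + 20.5) = 2.382 mV.
With V_DC suppressed (replaced by a short), R_th = R1 ‖ R2 = (16.50 × 20.5)/(16.50 + 20.5) = 9.142 kΩ.

V_th ≈ 2.38 mV, R_th ≈ 9.14 kΩ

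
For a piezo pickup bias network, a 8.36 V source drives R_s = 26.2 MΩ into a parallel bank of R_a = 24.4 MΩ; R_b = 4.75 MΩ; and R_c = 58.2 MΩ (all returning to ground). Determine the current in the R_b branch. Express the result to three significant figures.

Equivalent of the parallel group: R_p = 3.722 MΩ.
V_A = 8.36 × 3.722/29.92 = 1.040 V.
I(R_b) = V_A / R_b = 1.040/4.75 = 0.2189 µA.

I ≈ 0.219 µA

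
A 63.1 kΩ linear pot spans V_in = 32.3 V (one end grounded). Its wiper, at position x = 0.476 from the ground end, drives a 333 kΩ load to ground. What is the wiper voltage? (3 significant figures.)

V_out ≈ 14.7 V

Split the track: R_lower = x·R_p = 30.04 kΩ, R_upper = (1−x)·R_p = 33.06 kΩ.
Lower segment in parallel with the load: 30.04 ‖ 333 = 27.55 kΩ.
Then V_out = V_in · 27.55/(33.06 + 27.55) = 14.68 V.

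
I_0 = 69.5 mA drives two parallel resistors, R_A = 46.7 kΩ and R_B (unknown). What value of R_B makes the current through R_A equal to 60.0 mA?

R_B ≈ 295 kΩ

Two-branch current divider: I_A = I_0 · R_B/(R_A + R_B).
With f = 0.8633, R_B = R_A · f/(1−f) = 46.7 × 6.316 = 294.9 kΩ.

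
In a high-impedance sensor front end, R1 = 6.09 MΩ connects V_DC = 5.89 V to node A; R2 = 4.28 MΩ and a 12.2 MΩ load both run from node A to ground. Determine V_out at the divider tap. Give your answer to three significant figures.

The load sits in parallel with R2, giving an effective lower resistance R2' = R2·R_L/(R2+R_L) = 3.168 MΩ.
Now apply the divider: V_out = 5.89 × 0.3422 = 2.016 V.

V_out ≈ 2.02 V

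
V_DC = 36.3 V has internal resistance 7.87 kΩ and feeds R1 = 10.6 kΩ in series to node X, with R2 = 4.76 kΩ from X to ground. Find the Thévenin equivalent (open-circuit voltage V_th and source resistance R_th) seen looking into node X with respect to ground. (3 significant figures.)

V_th ≈ 7.44 V, R_th ≈ 3.78 kΩ

R1' = 7.87 + 10.6 = 18.47 kΩ (source resistance + R1).
With X open, the divider is unloaded: V_th = 36.3 × 4.76/23.23 = 7.438 V.
Looking into X with the source shorted: R_th = R1'·R2/(R1'+R2) = 18.47 × 4.76/23.23 = 3.785 kΩ.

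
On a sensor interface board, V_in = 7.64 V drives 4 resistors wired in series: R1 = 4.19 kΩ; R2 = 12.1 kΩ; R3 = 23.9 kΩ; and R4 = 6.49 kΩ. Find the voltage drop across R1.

V ≈ 0.686 V

Total series resistance ΣR = 4.19 + 12.1 + 23.9 + 6.49 = 46.68 kΩ.
By the voltage-divider rule, V = 7.64 × 4.190/46.68 = 0.6858 V.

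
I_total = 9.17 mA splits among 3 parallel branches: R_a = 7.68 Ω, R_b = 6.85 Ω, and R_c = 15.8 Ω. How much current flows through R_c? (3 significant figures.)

ΣG = 1/7.68 + 1/6.85 + 1/15.8 = 0.3395.
By the current-divider rule, I = I_total · G_k/ΣG = 9.17 × 0.1864 = 1.710 mA.

I ≈ 1.71 mA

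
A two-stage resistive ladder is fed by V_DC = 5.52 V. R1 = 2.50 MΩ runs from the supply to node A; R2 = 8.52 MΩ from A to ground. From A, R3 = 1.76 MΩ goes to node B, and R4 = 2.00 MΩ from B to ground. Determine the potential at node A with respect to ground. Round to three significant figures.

V_A ≈ 2.82 V

Node A sees R2 in parallel with the series input of stage 2, R3 + R4 = 3.760 MΩ.
R2 ‖ (R3+R4) = 2.609 MΩ.
V_A = 5.52 × 2.609/(2.50 + 2.609) = 2.819 V.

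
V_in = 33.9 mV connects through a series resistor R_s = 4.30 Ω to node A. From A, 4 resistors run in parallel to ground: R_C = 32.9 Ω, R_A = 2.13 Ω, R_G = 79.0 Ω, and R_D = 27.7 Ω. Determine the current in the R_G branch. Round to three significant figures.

Combine the parallel branches: R_p = (1/32.9 + 1/2.13 + 1/79.0 + 1/27.7)⁻¹ = 1.823 Ω.
V_A by voltage divider: V_A = 33.9 × 1.823/(4.30 + 1.823) = 10.09 mV.
I(R_G) = V_A / R_G = 10.09/79.0 = 0.1277 mA.

I ≈ 0.128 mA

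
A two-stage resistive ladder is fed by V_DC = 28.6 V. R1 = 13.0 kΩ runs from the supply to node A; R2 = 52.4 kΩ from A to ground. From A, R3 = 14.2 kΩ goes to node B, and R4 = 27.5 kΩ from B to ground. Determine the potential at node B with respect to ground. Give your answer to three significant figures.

Looking into the second stage from A: R3 + R4 = 41.70 kΩ appears in parallel with R2.
Effective lower resistance at A: R2 ‖ 41.70 = 23.22 kΩ.
V_A = 28.6 × 23.22/(13.0 + 23.22) = 18.34 V.
V_B = V_A × 0.6595 = 12.09 V.

V_B ≈ 12.1 V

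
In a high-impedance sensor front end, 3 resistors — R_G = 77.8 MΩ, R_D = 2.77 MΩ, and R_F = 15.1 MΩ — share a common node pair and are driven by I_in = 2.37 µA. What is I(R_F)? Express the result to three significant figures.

ΣG = 1/77.8 + 1/2.77 + 1/15.1 = 0.4401.
R_F takes the fraction G_k/ΣG = 0.06623/0.4401 = 0.1505, so I = 2.37 × 0.1505 = 0.3566 µA.

I ≈ 0.357 µA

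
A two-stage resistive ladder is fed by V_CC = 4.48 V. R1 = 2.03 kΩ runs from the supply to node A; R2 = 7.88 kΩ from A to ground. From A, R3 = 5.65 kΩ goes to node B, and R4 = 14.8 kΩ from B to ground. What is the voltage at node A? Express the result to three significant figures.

V_A ≈ 3.30 V

Looking into the second stage from A: R3 + R4 = 20.45 kΩ appears in parallel with R2.
R2 ‖ (R3+R4) = 5.688 kΩ.
So V_A = 4.48 × 0.7370 = 3.302 V.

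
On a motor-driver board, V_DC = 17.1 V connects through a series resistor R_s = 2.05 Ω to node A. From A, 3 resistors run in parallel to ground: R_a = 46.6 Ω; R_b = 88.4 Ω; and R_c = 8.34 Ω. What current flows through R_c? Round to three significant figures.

Combine the parallel branches: R_p = (1/46.6 + 1/88.4 + 1/8.34)⁻¹ = 6.550 Ω.
V_A by voltage divider: V_A = 17.1 × 6.550/(2.05 + 6.550) = 13.02 V.
I(R_c) = V_A / R_c = 13.02/8.34 = 1.562 A.

I ≈ 1.56 A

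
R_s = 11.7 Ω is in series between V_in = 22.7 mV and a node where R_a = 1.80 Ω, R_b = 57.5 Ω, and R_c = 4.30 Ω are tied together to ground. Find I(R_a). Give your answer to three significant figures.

I ≈ 1.21 mA

Equivalent of the parallel group: R_p = 1.241 Ω.
Node voltage V_A = V_in · R_p/(R_s + R_p) = 22.7 × 0.09593 = 2.178 mV.
I(R_a) = V_A / R_a = 2.178/1.80 = 1.210 mA.
(Check via current divider: I_total = 1.754 mA; share G_k/ΣG = 0.6897 → same result.)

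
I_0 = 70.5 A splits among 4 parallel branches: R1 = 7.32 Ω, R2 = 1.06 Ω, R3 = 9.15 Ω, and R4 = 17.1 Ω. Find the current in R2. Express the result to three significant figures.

I ≈ 53.3 A

Total conductance ΣG = 1/7.32 + 1/1.06 + 1/9.15 + 1/17.1 = 1.248 (units of 1/Ω).
By the current-divider rule, I = I_0 · G_k/ΣG = 70.5 × 0.7561 = 53.30 A.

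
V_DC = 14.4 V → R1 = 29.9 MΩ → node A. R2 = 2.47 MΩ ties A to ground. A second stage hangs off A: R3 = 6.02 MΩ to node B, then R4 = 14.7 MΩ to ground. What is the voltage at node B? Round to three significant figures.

V_B ≈ 0.702 V

Looking into the second stage from A: R3 + R4 = 20.72 MΩ appears in parallel with R2.
Effective lower resistance at A: R2 ‖ 20.72 = 2.207 MΩ.
V_A = 14.4 × 2.207/(29.9 + 2.207) = 0.9898 V.
Stage 2 is unloaded, so V_B = V_A · R4/(R3+R4) = 0.9898 × 14.7/20.72 = 0.7022 V.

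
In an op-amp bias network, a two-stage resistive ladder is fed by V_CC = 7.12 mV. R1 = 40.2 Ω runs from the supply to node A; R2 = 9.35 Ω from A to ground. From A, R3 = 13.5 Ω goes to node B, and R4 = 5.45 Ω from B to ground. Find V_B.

Node A sees R2 in parallel with the series input of stage 2, R3 + R4 = 18.95 Ω.
R2 ‖ (R3+R4) = 6.261 Ω.
V_A = 7.12 × 6.261/(40.2 + 6.261) = 0.9595 mV.
V_B = V_A × 0.2876 = 0.2759 mV.

V_B ≈ 0.276 mV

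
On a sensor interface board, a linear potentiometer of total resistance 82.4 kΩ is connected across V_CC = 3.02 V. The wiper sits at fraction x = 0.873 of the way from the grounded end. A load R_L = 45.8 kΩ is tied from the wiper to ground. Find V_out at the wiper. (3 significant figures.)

V_out ≈ 2.20 V

Split the track: R_lower = x·R_p = 71.94 kΩ, R_upper = (1−x)·R_p = 10.46 kΩ.
Lower segment in parallel with the load: 71.94 ‖ 45.8 = 27.98 kΩ.
V_out = 3.02 × 27.98/(10.46 + 27.98) = 2.198 V.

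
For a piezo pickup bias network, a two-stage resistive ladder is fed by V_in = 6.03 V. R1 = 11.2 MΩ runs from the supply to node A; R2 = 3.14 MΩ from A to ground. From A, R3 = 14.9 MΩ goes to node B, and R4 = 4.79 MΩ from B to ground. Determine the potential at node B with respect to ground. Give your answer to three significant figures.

The second stage (R3 + R4 = 19.69 MΩ) loads node A in parallel with R2.
R2 ‖ (R3+R4) = 2.708 MΩ.
First divider: V_A = V_in · 2.708/(11.2 + 2.708) = 1.174 V.
V_B = V_A × 0.2433 = 0.2856 V.

V_B ≈ 0.286 V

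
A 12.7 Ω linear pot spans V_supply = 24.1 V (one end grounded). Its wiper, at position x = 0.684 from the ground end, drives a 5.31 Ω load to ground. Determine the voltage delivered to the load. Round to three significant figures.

The pot divides into 4.013 Ω above the wiper and 8.687 Ω below.
(x·R_p) ‖ R_L = 3.296 Ω.
V_out = 24.1 × 3.296/(4.013 + 3.296) = 10.87 V.

V_out ≈ 10.9 V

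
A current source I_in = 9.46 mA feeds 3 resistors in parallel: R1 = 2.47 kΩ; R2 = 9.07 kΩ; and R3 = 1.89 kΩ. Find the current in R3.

Conductances: ΣG = 1/2.47 + 1/9.07 + 1/1.89 = 1.044 (1/kΩ).
Current divider: I(R3) = I_in · G_k/ΣG = 9.46 × (0.5291/1.044) = 9.46 × 0.5067 = 4.793 mA.

I ≈ 4.79 mA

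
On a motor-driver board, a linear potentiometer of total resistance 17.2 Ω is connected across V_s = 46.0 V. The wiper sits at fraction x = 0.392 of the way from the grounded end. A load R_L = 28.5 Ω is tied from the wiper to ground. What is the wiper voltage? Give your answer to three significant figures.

V_out ≈ 15.8 V

Lower segment x·R_p = 6.742 Ω; upper segment (1−x)·R_p = 10.46 Ω.
Lower segment in parallel with the load: 6.742 ‖ 28.5 = 5.452 Ω.
V_out = 46.0 × 5.452/(10.46 + 5.452) = 15.76 V.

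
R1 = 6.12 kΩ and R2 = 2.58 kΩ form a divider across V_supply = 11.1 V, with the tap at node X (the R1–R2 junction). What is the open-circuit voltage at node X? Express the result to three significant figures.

V_th ≈ 3.29 V

Open-circuit (no load on X): V_th = V_supply · R2/(R1 + R2) = 11.1 × 2.58/(6.120 + 2.58) = 3.292 V.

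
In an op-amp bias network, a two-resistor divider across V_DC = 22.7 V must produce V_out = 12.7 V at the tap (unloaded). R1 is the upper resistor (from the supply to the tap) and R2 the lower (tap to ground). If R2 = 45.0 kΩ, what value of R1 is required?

R1 ≈ 35.4 kΩ

The divider ratio is R2/(R1+R2) = 12.7/22.7 = 0.5595.
Rearranging, R1 = R2·(1−k)/k = 45.0 × 0.7874 = 35.43 kΩ.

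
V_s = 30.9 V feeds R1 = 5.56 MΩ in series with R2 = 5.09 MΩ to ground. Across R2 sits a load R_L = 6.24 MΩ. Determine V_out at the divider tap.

V_out ≈ 10.4 V

R2 ‖ R_L = (5.09 × 6.24)/(5.09 + 6.24) = 2.803 MΩ.
Then V_out = V_s · R2'/(R1 + R2') = 30.9 × 2.803/8.363 = 10.36 V.
(Unloaded it would be 14.8 V; the load pulls it down.)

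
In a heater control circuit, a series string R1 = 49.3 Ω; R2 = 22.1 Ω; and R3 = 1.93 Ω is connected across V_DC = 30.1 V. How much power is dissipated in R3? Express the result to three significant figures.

Series current I = V_DC/ΣR = 30.1/73.33 = 0.4105 A.
V(R3) = I·R = 0.7922 V; P = V·I = 0.7922 × 0.4105 = 0.3252 W.

P ≈ 0.325 W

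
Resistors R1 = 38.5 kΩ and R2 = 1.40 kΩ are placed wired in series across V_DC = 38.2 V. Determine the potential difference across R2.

V ≈ 1.34 V

Total series resistance ΣR = 38.5 + 1.40 = 39.90 kΩ.
Voltage divider: V = V_DC · (1.400 / 39.90) = 38.2 × 0.03509 = 1.340 V.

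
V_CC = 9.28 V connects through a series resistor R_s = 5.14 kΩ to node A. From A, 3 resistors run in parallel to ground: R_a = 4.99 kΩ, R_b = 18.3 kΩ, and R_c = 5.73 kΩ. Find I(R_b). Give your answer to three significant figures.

I ≈ 0.158 mA

Parallel bank: R_p = 1/(1/4.99 + 1/18.3 + 1/5.73) = 2.328 kΩ.
Node voltage V_A = V_CC · R_p/(R_s + R_p) = 9.28 × 0.3117 = 2.893 V.
I(R_b) = V_A / R_b = 2.893/18.3 = 0.1581 mA.
(Equivalently: I_total = 1.243 mA, then current-divider fraction G_k/ΣG = 0.1272.)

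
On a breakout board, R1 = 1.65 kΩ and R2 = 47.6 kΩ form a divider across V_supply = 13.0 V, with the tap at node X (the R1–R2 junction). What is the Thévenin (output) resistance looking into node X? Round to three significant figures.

With V_supply suppressed (replaced by a short), R_th = R1 ‖ R2 = (1.650 × 47.6)/(1.650 + 47.6) = 1.595 kΩ.

R_th ≈ 1.59 kΩ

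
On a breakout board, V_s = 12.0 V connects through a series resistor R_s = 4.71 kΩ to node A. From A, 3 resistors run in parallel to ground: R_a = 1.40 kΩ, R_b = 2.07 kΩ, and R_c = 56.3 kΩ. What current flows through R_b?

Equivalent of the parallel group: R_p = 0.8230 kΩ.
Node voltage V_A = V_s · R_p/(R_s + R_p) = 12.0 × 0.1487 = 1.785 V.
Branch current I = V_A/R_b = 1.785/2.07 = 0.8622 mA.
(Equivalently: I_total = 2.169 mA, then current-divider fraction G_k/ΣG = 0.3976.)

I ≈ 0.862 mA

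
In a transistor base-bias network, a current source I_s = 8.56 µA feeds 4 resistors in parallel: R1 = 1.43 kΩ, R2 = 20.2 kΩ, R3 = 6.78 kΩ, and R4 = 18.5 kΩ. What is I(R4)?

I ≈ 0.487 µA

Conductances: ΣG = 1/1.43 + 1/20.2 + 1/6.78 + 1/18.5 = 0.9504 (1/kΩ).
By the current-divider rule, I = I_s · G_k/ΣG = 8.56 × 0.05688 = 0.4869 µA.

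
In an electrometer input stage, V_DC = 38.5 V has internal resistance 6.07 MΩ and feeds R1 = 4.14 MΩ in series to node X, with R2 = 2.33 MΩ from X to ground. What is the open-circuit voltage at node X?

R1' = 6.07 + 4.14 = 10.21 MΩ (source resistance + R1).
Open-circuit (no load on X): V_th = V_DC · R2/(R1' + R2) = 38.5 × 2.33/(10.21 + 2.33) = 7.154 V.

V_th ≈ 7.15 V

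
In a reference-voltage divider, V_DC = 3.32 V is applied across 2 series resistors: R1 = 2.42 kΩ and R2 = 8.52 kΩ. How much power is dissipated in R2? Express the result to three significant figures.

P ≈ 0.785 mW

ΣR = 10.94 kΩ → I = 3.32/10.94 = 0.3035 mA.
P = I²R = 0.09210 × 8.52 = 0.7847 mW.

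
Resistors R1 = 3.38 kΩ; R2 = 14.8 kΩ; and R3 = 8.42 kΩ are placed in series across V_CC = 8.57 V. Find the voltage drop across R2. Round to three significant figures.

ΣR = 3.38 + 14.8 + 8.42 = 26.60 kΩ.
By the voltage-divider rule, V = 8.57 × 14.80/26.60 = 4.768 V.

V ≈ 4.77 V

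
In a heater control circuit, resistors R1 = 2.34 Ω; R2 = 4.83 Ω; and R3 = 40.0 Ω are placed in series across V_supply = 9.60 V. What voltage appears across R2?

V ≈ 0.983 V

Series total: ΣR = 2.34 + 4.83 + 40.0 = 47.17 Ω.
V = V_supply · R/ΣR = 9.60 × 0.1024 = 0.9830 V.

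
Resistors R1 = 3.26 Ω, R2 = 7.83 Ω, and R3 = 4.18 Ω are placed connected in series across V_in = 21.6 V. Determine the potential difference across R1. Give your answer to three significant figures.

Series total: ΣR = 3.26 + 7.83 + 4.18 = 15.27 Ω.
V = V_in · R/ΣR = 21.6 × 0.2135 = 4.611 V.

V ≈ 4.61 V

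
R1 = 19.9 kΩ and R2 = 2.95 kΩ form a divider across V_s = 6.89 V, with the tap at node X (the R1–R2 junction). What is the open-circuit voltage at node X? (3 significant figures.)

With X open, the divider is unloaded: V_th = 6.89 × 2.95/22.85 = 0.8895 V.

V_th ≈ 0.890 V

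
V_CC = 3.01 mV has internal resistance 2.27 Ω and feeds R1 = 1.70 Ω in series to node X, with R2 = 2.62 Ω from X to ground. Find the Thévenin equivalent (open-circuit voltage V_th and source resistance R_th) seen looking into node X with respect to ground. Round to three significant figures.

V_th ≈ 1.20 mV, R_th ≈ 1.58 Ω

R1' = 2.27 + 1.70 = 3.970 Ω (source resistance + R1).
With X open, the divider is unloaded: V_th = 3.01 × 2.62/6.590 = 1.197 mV.
With V_CC suppressed (replaced by a short), R_th = R1' ‖ R2 = (3.970 × 2.62)/(3.970 + 2.62) = 1.578 Ω.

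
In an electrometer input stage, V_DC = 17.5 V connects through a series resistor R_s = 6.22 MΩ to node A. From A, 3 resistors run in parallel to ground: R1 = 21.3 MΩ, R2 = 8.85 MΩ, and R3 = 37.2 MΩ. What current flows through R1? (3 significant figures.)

I ≈ 0.380 µA

Parallel bank: R_p = 1/(1/21.3 + 1/8.85 + 1/37.2) = 5.353 MΩ.
V_A by voltage divider: V_A = 17.5 × 5.353/(6.22 + 5.353) = 8.094 V.
I(R1) = V_A / R1 = 8.094/21.3 = 0.3800 µA.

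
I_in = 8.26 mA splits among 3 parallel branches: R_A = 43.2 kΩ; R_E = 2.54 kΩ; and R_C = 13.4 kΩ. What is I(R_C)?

I ≈ 1.25 mA

ΣG = 1/43.2 + 1/2.54 + 1/13.4 = 0.4915.
Current divider: I(R_C) = I_in · G_k/ΣG = 8.26 × (0.07463/0.4915) = 8.26 × 0.1518 = 1.254 mA.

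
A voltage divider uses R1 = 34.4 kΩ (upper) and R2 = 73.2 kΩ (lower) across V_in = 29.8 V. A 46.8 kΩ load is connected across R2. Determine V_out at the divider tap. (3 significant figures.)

V_out ≈ 13.5 V

The load sits in parallel with R2, giving an effective lower resistance R2' = R2·R_L/(R2+R_L) = 28.55 kΩ.
Then V_out = V_in · R2'/(R1 + R2') = 29.8 × 28.55/62.95 = 13.51 V.
(Unloaded it would be 20.3 V; the load pulls it down.)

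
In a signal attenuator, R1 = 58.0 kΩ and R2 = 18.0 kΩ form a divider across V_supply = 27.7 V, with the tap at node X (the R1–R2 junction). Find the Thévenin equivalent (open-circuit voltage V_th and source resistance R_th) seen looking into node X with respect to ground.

V_th ≈ 6.56 V, R_th ≈ 13.7 kΩ

V_th is the unloaded tap voltage: V_supply · R2/(R1+R2) = 27.7 × 0.2368 = 6.561 V.
Looking into X with the source shorted: R_th = R1·R2/(R1+R2) = 58.00 × 18.0/76.00 = 13.74 kΩ.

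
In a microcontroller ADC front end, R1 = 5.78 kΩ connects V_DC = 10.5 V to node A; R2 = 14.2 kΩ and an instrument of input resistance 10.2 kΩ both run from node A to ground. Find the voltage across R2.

V_out ≈ 5.32 V

R2 ‖ R_L = (14.2 × 10.2)/(14.2 + 10.2) = 5.936 kΩ.
Then V_out = V_DC · R2'/(R1 + R2') = 10.5 × 5.936/11.72 = 5.320 V.
(Unloaded it would be 7.46 V; the load pulls it down.)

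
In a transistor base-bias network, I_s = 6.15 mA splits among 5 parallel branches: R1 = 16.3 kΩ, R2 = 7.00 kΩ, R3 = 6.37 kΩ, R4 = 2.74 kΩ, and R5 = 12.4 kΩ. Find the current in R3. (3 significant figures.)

Conductances: ΣG = 1/16.3 + 1/7.00 + 1/6.37 + 1/2.74 + 1/12.4 = 0.8068 (1/kΩ).
Current divider: I(R3) = I_s · G_k/ΣG = 6.15 × (0.1570/0.8068) = 6.15 × 0.1946 = 1.197 mA.

I ≈ 1.20 mA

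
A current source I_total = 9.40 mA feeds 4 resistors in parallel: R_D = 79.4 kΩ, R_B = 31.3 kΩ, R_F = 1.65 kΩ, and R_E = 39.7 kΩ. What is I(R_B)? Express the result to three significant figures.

ΣG = 1/79.4 + 1/31.3 + 1/1.65 + 1/39.7 = 0.6758.
R_B takes the fraction G_k/ΣG = 0.03195/0.6758 = 0.04728, so I = 9.40 × 0.04728 = 0.4444 mA.

I ≈ 0.444 mA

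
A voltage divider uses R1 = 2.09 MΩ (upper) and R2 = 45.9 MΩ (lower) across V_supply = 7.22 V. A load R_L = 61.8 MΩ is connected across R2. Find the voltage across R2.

V_out ≈ 6.69 V

First combine the lower leg with the load: R2 ‖ R_L = 26.34 MΩ.
Voltage divider with the loaded lower leg: V_out = 7.22 × 26.34/(2.09 + 26.34) = 7.22 × 0.9265 = 6.689 V.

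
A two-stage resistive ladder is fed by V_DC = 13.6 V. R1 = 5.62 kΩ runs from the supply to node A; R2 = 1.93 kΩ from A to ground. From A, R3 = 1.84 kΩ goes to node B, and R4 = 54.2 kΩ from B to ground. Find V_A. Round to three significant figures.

V_A ≈ 3.39 V

Node A sees R2 in parallel with the series input of stage 2, R3 + R4 = 56.04 kΩ.
R2 ‖ (R3+R4) = 1.866 kΩ.
V_A = 13.6 × 1.866/(5.62 + 1.866) = 3.390 V.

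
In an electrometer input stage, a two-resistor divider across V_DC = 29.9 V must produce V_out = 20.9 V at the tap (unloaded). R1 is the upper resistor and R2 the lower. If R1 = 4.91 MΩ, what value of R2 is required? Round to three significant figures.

R2 ≈ 11.4 MΩ

The divider ratio is R2/(R1+R2) = 20.9/29.9 = 0.6990.
R2 = R1 · 0.6990/(1 − 0.6990) = 11.40 MΩ.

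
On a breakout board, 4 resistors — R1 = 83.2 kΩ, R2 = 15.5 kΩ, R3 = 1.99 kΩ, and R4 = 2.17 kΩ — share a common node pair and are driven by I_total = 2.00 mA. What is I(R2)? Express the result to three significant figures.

I ≈ 0.124 mA

Conductances: ΣG = 1/83.2 + 1/15.5 + 1/1.99 + 1/2.17 = 1.040 (1/kΩ).
Current divider: I(R2) = I_total · G_k/ΣG = 2.00 × (0.06452/1.040) = 2.00 × 0.06204 = 0.1241 mA.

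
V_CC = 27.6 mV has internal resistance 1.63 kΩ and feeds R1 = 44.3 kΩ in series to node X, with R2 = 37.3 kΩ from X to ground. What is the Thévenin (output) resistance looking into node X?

R_th ≈ 20.6 kΩ

R1' = 1.63 + 44.3 = 45.93 kΩ (source resistance + R1).
Looking into X with the source shorted: R_th = R1'·R2/(R1'+R2) = 45.93 × 37.3/83.23 = 20.58 kΩ.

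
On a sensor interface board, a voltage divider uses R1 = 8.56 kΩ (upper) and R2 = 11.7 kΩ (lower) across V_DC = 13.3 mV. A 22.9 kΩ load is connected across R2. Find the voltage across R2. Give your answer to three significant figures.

First combine the lower leg with the load: R2 ‖ R_L = 7.744 kΩ.
Then V_out = V_DC · R2'/(R1 + R2') = 13.3 × 7.744/16.30 = 6.317 mV.
(Unloaded it would be 7.68 mV; the load pulls it down.)

V_out ≈ 6.32 mV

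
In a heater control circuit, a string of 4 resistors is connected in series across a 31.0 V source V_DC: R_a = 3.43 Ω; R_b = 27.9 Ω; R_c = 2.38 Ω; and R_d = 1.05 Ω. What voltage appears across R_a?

V ≈ 3.06 V

Series total: ΣR = 3.43 + 27.9 + 2.38 + 1.05 = 34.76 Ω.
Voltage divider: V = V_DC · (3.430 / 34.76) = 31.0 × 0.09868 = 3.059 V.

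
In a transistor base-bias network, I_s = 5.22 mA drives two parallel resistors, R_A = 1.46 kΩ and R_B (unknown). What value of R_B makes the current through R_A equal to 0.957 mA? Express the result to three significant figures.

Two-branch current divider: I_A = I_s · R_B/(R_A + R_B).
0.957/5.22 = R_B/(R_A + R_B) → R_B = R_A · (0.1833)/(1 − 0.1833) = 1.46 × 0.2245 = 0.3278 kΩ.

R_B ≈ 0.328 kΩ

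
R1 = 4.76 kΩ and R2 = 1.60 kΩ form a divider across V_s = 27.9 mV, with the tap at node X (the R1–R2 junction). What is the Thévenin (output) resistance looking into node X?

R_th ≈ 1.20 kΩ

Zeroing V_s shorts the top of R1 to ground, so R_th = R1 ‖ R2 = 1.197 kΩ.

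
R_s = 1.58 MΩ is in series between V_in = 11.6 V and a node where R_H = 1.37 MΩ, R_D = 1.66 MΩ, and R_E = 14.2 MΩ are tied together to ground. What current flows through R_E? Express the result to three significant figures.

Combine the parallel branches: R_p = (1/1.37 + 1/1.66 + 1/14.2)⁻¹ = 0.7129 MΩ.
Node voltage V_A = V_in · R_p/(R_s + R_p) = 11.6 × 0.3109 = 3.607 V.
Branch current I = V_A/R_E = 3.607/14.2 = 0.2540 µA.

I ≈ 0.254 µA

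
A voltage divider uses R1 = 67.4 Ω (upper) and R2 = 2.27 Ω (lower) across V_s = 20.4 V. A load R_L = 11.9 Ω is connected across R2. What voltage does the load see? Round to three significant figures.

V_out ≈ 0.561 V

The load sits in parallel with R2, giving an effective lower resistance R2' = R2·R_L/(R2+R_L) = 1.906 Ω.
Then V_out = V_s · R2'/(R1 + R2') = 20.4 × 1.906/69.31 = 0.5611 V.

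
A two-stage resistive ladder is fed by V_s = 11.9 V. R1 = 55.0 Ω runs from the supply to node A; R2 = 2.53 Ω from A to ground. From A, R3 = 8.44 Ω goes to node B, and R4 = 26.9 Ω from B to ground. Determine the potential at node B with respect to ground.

V_B ≈ 0.373 V

The second stage (R3 + R4 = 35.34 Ω) loads node A in parallel with R2.
R2 ‖ (R3+R4) = 2.361 Ω.
So V_A = 11.9 × 0.04116 = 0.4898 V.
Stage 2 is unloaded, so V_B = V_A · R4/(R3+R4) = 0.4898 × 26.9/35.34 = 0.3728 V.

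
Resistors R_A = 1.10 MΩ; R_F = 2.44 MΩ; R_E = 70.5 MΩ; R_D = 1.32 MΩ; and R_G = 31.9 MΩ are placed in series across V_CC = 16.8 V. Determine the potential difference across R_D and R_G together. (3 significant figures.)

V ≈ 5.20 V

ΣR = 1.10 + 2.44 + 70.5 + 1.32 + 31.9 = 107.3 MΩ.
R_{R_D..R_G} = 1.32 + 31.9 = 33.22 MΩ.
Voltage divider: V = V_CC · (33.22 / 107.3) = 16.8 × 0.3097 = 5.203 V.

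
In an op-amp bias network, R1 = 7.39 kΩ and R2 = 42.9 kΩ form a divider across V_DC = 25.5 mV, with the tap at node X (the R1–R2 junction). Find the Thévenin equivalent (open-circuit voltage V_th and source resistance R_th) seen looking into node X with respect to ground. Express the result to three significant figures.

V_th ≈ 21.8 mV, R_th ≈ 6.30 kΩ

With X open, the divider is unloaded: V_th = 25.5 × 42.9/50.29 = 21.75 mV.
Zeroing V_DC shorts the top of R1 to ground, so R_th = R1 ‖ R2 = 6.304 kΩ.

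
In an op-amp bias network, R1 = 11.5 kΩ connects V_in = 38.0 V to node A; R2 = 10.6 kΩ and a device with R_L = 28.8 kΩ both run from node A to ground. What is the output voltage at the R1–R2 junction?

R2 ‖ R_L = (10.6 × 28.8)/(10.6 + 28.8) = 7.748 kΩ.
Voltage divider with the loaded lower leg: V_out = 38.0 × 7.748/(11.5 + 7.748) = 38.0 × 0.4025 = 15.30 V.
(Unloaded it would be 18.2 V; the load pulls it down.)

V_out ≈ 15.3 V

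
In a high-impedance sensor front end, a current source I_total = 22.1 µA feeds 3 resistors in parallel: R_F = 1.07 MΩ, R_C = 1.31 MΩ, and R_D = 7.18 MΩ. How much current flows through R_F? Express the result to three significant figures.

Total conductance ΣG = 1/1.07 + 1/1.31 + 1/7.18 = 1.837 (units of 1/MΩ).
By the current-divider rule, I = I_total · G_k/ΣG = 22.1 × 0.5087 = 11.24 µA.

I ≈ 11.2 µA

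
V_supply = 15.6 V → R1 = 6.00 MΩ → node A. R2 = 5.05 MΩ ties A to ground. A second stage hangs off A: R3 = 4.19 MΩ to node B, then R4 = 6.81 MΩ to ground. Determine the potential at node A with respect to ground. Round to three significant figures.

V_A ≈ 5.71 V

The second stage (R3 + R4 = 11.00 MΩ) loads node A in parallel with R2.
Effective lower resistance at A: R2 ‖ 11.00 = 3.461 MΩ.
First divider: V_A = V_supply · 3.461/(6.00 + 3.461) = 5.707 V.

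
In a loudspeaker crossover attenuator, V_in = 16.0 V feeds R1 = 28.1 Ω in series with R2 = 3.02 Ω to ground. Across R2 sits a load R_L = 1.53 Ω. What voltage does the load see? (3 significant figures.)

The load sits in parallel with R2, giving an effective lower resistance R2' = R2·R_L/(R2+R_L) = 1.016 Ω.
Then V_out = V_in · R2'/(R1 + R2') = 16.0 × 1.016/29.12 = 0.5581 V.

V_out ≈ 0.558 V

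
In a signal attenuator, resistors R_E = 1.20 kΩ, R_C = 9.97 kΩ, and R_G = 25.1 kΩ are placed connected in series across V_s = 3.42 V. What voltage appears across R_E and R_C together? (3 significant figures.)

V ≈ 1.05 V

Total series resistance ΣR = 1.20 + 9.97 + 25.1 = 36.27 kΩ.
R_{R_E..R_C} = 1.20 + 9.97 = 11.17 kΩ.
V = V_s · R/ΣR = 3.42 × 0.3080 = 1.053 V.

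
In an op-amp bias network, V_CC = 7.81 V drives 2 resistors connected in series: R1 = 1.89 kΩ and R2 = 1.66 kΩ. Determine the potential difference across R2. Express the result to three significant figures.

V ≈ 3.65 V

Series total: ΣR = 1.89 + 1.66 = 3.550 kΩ.
V = V_CC · R/ΣR = 7.81 × 0.4676 = 3.652 V.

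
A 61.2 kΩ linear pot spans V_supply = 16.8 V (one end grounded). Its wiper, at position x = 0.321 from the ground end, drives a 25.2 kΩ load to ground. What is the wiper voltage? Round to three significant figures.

Lower segment x·R_p = 19.65 kΩ; upper segment (1−x)·R_p = 41.55 kΩ.
(x·R_p) ‖ R_L = 11.04 kΩ.
V_out = 16.8 × 11.04/(41.55 + 11.04) = 3.526 V.
(Unloaded: V_out = x·V_supply = 5.39 V.)

V_out ≈ 3.53 V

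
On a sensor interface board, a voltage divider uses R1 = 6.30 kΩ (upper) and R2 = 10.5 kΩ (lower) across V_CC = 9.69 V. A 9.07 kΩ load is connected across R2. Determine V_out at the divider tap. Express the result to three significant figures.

The load sits in parallel with R2, giving an effective lower resistance R2' = R2·R_L/(R2+R_L) = 4.866 kΩ.
Now apply the divider: V_out = 9.69 × 0.4358 = 4.223 V.
(Unloaded it would be 6.06 V; the load pulls it down.)

V_out ≈ 4.22 V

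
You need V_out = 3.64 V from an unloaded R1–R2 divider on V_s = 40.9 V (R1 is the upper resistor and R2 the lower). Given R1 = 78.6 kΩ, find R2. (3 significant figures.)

V_out/V_s = R2/(R1+R2) = 0.08900.
Rearranging, R2 = R1·k/(1−k) = 78.6 × 0.09769 = 7.679 kΩ.

R2 ≈ 7.68 kΩ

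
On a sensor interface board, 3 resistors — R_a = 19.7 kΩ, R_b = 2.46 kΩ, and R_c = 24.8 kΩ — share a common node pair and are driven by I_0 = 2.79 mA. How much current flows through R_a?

Conductances: ΣG = 1/19.7 + 1/2.46 + 1/24.8 = 0.4976 (1/kΩ).
Current divider: I(R_a) = I_0 · G_k/ΣG = 2.79 × (0.05076/0.4976) = 2.79 × 0.1020 = 0.2846 mA.

I ≈ 0.285 mA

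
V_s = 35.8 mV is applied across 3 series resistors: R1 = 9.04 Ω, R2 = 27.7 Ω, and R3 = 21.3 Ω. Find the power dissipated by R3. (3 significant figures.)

P ≈ 8.10 µW

ΣR = 58.04 Ω → I = 35.8/58.04 = 0.6168 mA.
P(R3) = I²·R3 = (0.6168)² × 21.3 = 8.104 µW.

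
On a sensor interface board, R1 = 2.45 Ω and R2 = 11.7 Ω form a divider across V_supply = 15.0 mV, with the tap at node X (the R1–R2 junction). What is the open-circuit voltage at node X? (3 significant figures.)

V_th is the unloaded tap voltage: V_supply · R2/(R1+R2) = 15.0 × 0.8269 = 12.40 mV.

V_th ≈ 12.4 mV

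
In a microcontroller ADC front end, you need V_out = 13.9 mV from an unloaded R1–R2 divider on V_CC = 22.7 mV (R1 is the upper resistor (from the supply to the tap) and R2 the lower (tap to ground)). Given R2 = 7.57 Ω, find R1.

V_out/V_CC = R2/(R1+R2) = 0.6123.
R1 = R2·(1/k − 1) = 7.57 × 0.6331 = 4.793 Ω.

R1 ≈ 4.79 Ω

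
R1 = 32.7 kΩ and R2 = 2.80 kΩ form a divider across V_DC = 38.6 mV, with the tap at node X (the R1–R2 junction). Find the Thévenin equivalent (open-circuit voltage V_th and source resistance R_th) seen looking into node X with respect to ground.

V_th ≈ 3.04 mV, R_th ≈ 2.58 kΩ

With X open, the divider is unloaded: V_th = 38.6 × 2.80/35.50 = 3.045 mV.
With V_DC suppressed (replaced by a short), R_th = R1 ‖ R2 = (32.70 × 2.80)/(32.70 + 2.80) = 2.579 kΩ.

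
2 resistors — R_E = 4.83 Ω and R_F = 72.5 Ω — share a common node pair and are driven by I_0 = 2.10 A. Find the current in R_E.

I ≈ 1.97 A

With just two branches, the current splits inversely with resistance.
So I = 2.10 × 72.5/77.33 = 1.969 A.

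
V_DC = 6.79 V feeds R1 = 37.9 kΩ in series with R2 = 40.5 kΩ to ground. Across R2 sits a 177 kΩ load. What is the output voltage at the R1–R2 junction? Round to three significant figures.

V_out ≈ 3.16 V

R2 ‖ R_L = (40.5 × 177)/(40.5 + 177) = 32.96 kΩ.
Now apply the divider: V_out = 6.79 × 0.4651 = 3.158 V.
(Unloaded it would be 3.51 V; the load pulls it down.)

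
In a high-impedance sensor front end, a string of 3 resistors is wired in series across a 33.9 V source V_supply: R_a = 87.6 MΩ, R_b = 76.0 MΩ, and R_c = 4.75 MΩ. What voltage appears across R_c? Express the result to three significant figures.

V ≈ 0.956 V

Total series resistance ΣR = 87.6 + 76.0 + 4.75 = 168.3 MΩ.
Voltage divider: V = V_supply · (4.750 / 168.3) = 33.9 × 0.02822 = 0.9565 V.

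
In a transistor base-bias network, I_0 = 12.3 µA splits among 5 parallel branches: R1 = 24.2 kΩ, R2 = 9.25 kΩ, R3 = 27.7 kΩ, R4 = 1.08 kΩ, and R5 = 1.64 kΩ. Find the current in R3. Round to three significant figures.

I ≈ 0.258 µA

Total conductance ΣG = 1/24.2 + 1/9.25 + 1/27.7 + 1/1.08 + 1/1.64 = 1.721 (units of 1/kΩ).
R3 takes the fraction G_k/ΣG = 0.03610/1.721 = 0.02097, so I = 12.3 × 0.02097 = 0.2580 µA.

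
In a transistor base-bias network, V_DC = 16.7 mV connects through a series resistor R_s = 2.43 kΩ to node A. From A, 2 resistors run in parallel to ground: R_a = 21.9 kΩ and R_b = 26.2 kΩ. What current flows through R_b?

Combine the parallel branches: R_p = (1/21.9 + 1/26.2)⁻¹ = 11.93 kΩ.
V_A by voltage divider: V_A = 16.7 × 11.93/(2.43 + 11.93) = 13.87 mV.
I(R_b) = V_A / R_b = 13.87/26.2 = 0.5295 µA.
(Check via current divider: I_total = 1.163 µA; share G_k/ΣG = 0.4553 → same result.)

I ≈ 0.530 µA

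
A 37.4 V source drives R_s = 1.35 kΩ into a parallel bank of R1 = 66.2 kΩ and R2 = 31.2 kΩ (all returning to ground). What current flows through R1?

Parallel bank: R_p = 1/(1/66.2 + 1/31.2) = 21.21 kΩ.
Node voltage V_A = V_in · R_p/(R_s + R_p) = 37.4 × 0.9401 = 35.16 V.
Branch current I = V_A/R1 = 35.16/66.2 = 0.5311 mA.

I ≈ 0.531 mA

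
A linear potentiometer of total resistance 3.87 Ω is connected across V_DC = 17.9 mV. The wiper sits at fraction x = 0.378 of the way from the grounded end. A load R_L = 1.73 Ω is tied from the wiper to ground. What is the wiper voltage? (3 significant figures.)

V_out ≈ 4.43 mV

Lower segment x·R_p = 1.463 Ω; upper segment (1−x)·R_p = 2.407 Ω.
Lower segment in parallel with the load: 1.463 ‖ 1.73 = 0.7926 Ω.
Then V_out = V_DC · 0.7926/(2.407 + 0.7926) = 4.434 mV.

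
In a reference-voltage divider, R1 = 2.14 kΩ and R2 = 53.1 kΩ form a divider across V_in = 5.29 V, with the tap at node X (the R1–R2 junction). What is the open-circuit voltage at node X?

V_th ≈ 5.09 V

With X open, the divider is unloaded: V_th = 5.29 × 53.1/55.24 = 5.085 V.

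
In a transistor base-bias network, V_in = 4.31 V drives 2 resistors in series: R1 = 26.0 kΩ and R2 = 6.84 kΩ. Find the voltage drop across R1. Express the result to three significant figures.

V ≈ 3.41 V

ΣR = 26.0 + 6.84 = 32.84 kΩ.
V = V_in · R/ΣR = 4.31 × 0.7917 = 3.412 V.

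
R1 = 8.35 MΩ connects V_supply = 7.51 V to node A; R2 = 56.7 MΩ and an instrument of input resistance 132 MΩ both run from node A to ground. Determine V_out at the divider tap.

V_out ≈ 6.20 V

R2 ‖ R_L = (56.7 × 132)/(56.7 + 132) = 39.66 MΩ.
Voltage divider with the loaded lower leg: V_out = 7.51 × 39.66/(8.35 + 39.66) = 7.51 × 0.8261 = 6.204 V.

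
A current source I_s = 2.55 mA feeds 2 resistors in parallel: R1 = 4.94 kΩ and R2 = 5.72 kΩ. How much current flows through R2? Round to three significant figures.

I ≈ 1.18 mA

For two parallel branches, I_k = I_s · (other R)/(sum of R).
I(R2) = 2.55 × 4.94/(4.94 + 5.72) = 2.55 × 0.4634 = 1.182 mA.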